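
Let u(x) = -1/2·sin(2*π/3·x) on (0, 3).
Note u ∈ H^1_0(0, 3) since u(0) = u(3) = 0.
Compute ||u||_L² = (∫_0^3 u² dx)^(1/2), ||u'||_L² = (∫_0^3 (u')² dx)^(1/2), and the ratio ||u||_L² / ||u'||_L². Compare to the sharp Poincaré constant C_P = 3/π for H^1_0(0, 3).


||u||_L² / ||u'||_L² = 3/(2*π) < C_P = 3/π.

u(x) = -1/2·sin(2*π/3·x), so u'(x) = -π*cos(2*π*x/3)/3.
Writing u(x) = A·sin(kπx/L) with A = -1/2 and k = 2, use ∫_0^L sin²(kπx/L) dx = L/2 and ∫_0^L cos²(kπx/L) dx = L/2.
u² = 1/4·sin²(2*π/3·x) and (u')² = π^2/9·cos²(2*π/3·x), and each of sin², cos² integrates to L/2 = 3/2 over (0, 3).
∫_0^3 u² dx = 3/8, so ||u||_L² = sqrt(6)/4.
∫_0^3 (u')² dx = π^2/6, so ||u'||_L² = sqrt(6)*π/6.
Ratio ||u||_L² / ||u'||_L² = 3/(2*π).
Sharp Poincaré constant on H^1_0(0, 3) is C_P = L/π = 3/π, achieved by sin(π/3·x).
This is the k = 2 harmonic; the ratio L/(kπ) is strictly less than C_P = L/π, consistent with the sharp inequality ||u||_L² ≤ C_P ||u'||_L².


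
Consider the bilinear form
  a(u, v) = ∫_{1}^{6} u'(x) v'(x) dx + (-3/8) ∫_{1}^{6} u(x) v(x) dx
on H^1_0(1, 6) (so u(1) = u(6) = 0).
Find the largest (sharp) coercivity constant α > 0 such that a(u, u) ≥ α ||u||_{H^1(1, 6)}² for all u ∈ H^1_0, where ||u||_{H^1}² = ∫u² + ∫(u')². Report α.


α = (-75/8 + π^2)/(π^2 + 25)

Coercivity of a(·,·) on H^1_0(1, 6) means a(u, u) ≥ α ||u||_{H^1}² for every u ∈ H^1_0.
The interval has length L = 5, and Poincaré/coercivity depend only on L. Here a(u, u) = ∫(u')² + (-3/8)·∫u².
Here c = -3/8 < 0 with |c| < (π/L)² = π^2/25, so coercivity still holds. The condition a(u,u) ≥ α||u||_{H^1}² reads (1−α)∫(u')² ≥ (α−c)∫u². Any admissible α is ≤ 1 (rapidly oscillating u have ∫u²/∫(u')² → 0), and α = 1 would force 0 ≥ (1−c)∫u², impossible since c < 1; so 1−α > 0. By the sharp Poincaré inequality on H^1_0 of an interval of length L, ∫(u')² ≥ (π/L)²∫u² with equality for the first sine mode sin(π(x−x₀)/L) (x₀ the left endpoint), so the inequality holds for all u iff (1−α)(π/L)² ≥ α − c, i.e. α ≤ ((π/L)² + c)/((π/L)² + 1) = (1 + c(L/π)²)/(1 + (L/π)²). (Direct route, valid since c ≤ 0: Poincaré gives c∫u² ≥ c(L/π)²∫(u')², so a(u,u) ≥ (1 + c(L/π)²)∫(u')², while ||u||_{H^1}² ≤ (1 + (L/π)²)∫(u')²; dividing yields the same α.) With (π/L)² = π^2/25 and c = -3/8, the largest admissible constant is α = ((π/L)² + c)/((π/L)² + 1).
Simplifying, α = (-75/8 + π^2)/(π^2 + 25).


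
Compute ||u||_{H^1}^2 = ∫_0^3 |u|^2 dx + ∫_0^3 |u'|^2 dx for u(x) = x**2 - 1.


||u||_{H^1}^2 = 348/5

The H^1 norm (squared) on an interval (0, L) is
  ||u||_{H^1}^2 = ∫_0^L u(x)^2 dx + ∫_0^L u'(x)^2 dx.
Compute u'(x) = 2*x.
Then u(x)^2 = x**4 - 2*x**2 + 1 and u'(x)^2 = 4*x**2.
Integrate each monomial from 0 to 3 using ∫_0^3 c·x^n dx = c·3^(n+1)/(n+1):
  ∫_0^3 u(x)^2 dx = ∫_0^3 (x^4 - 2*x^2 + 1) dx. Term by term:
    ∫_0^3 x^4 dx = 243/5;  ∫_0^3 -2*x^2 dx = -18;  ∫_0^3 1 dx = 3.
  Sum: 243/5 − 18 + 3 = 168/5.
  ∫_0^3 u'(x)^2 dx = ∫_0^3 (4*x^2) dx. Term by term:
    ∫_0^3 4*x^2 dx = 36.
Adding: ||u||_{H^1}^2 = 168/5 + 36 = 348/5.


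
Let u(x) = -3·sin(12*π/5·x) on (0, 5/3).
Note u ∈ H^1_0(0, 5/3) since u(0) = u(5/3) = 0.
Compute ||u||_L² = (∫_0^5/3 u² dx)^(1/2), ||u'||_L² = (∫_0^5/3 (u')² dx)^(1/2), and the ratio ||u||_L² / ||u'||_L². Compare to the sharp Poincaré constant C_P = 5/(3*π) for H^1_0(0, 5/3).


||u||_L² / ||u'||_L² = 5/(12*π) < C_P = 5/(3*π).

u(x) = -3·sin(12*π/5·x), so u'(x) = -36*π*cos(12*π*x/5)/5.
Writing u(x) = A·sin(kπx/L) with A = -3 and k = 4, use ∫_0^L sin²(kπx/L) dx = L/2 and ∫_0^L cos²(kπx/L) dx = L/2.
u² = 9·sin²(12*π/5·x) and (u')² = 1296*π^2/25·cos²(12*π/5·x), and each of sin², cos² integrates to L/2 = 5/6 over (0, 5/3).
∫_0^5/3 u² dx = 15/2, so ||u||_L² = sqrt(30)/2.
∫_0^5/3 (u')² dx = 216*π^2/5, so ||u'||_L² = 6*sqrt(30)*π/5.
Ratio ||u||_L² / ||u'||_L² = 5/(12*π).
Sharp Poincaré constant on H^1_0(0, 5/3) is C_P = L/π = 5/(3*π), achieved by sin(3*π/5·x).
This is the k = 4 harmonic; the ratio L/(kπ) is strictly less than C_P = L/π, consistent with the sharp inequality ||u||_L² ≤ C_P ||u'||_L².


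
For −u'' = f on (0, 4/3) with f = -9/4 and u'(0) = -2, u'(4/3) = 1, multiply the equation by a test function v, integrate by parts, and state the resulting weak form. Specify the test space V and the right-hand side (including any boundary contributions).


V = H^1(0, 4/3) (v unrestricted at boundary; u is determined up to an additive constant); weak form: ∫_0^4/3 u'v' dx = ∫_0^4/3 (-9/4) v dx + v(4/3) + 2·v(0) for all v ∈ V.

Multiply both sides by a test function v and integrate from 0 to 4/3:
  ∫_0^4/3 −u''(x) v(x) dx = ∫_0^4/3 f(x) v(x) dx.
Integrate the LHS by parts once:
  ∫_0^4/3 −u'' v dx = −[u'(x) v(x)]_0^4/3 + ∫_0^4/3 u'(x) v'(x) dx.
Thus ∫_0^4/3 u'(x) v'(x) dx = ∫_0^4/3 f(x) v(x) dx + [u'(x) v(x)]_0^4/3.
Choose V so that boundary terms are either known or forced to vanish.
u has inhomogeneous Neumann u'(0) = -2, u'(4/3) = 1. [u' v]_0^4/3 = (1)·v(4/3) − (-2)·v(0) = v(4/3) + 2·v(0). Take V = H^1(0, 4/3); boundary term becomes part of RHS.
Weak formulation: find u (satisfying any essential BC) such that ∫_0^4/3 u'(x) v'(x) dx = ∫_0^4/3 f v dx + v(4/3) + 2·v(0) for all v ∈ V (Neumann data are natural BCs: they enter the RHS as boundary terms).
Substituting f(x) = -9/4, the right-hand side is ∫_0^4/3 (-9/4) v dx + v(4/3) + 2·v(0).
Compatibility check (pure Neumann): taking v ≡ 1 ∈ V gives 0 = ∫_0^4/3 f dx + (1) − (-2), i.e. ∫_0^4/3 f dx must equal u'(0) − u'(4/3) = -3. Indeed ∫_0^4/3 (-9/4) dx = -3, so the data are compatible. The solution is then unique only up to an additive constant (fix it e.g. by requiring ∫_0^4/3 u dx = 0).


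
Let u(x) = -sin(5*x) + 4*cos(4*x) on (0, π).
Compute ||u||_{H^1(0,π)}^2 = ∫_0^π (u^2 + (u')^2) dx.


||u||_{H^1(0,π)}^2 = -1360/9 + 149*π

u'(x) = -16*sin(4*x) - 5*cos(5*x).
Expand u² and (u')² and integrate term by term on (0, π), using: for integers n ≥ 1, ∫_0^π sin²(nx) dx = ∫_0^π cos²(nx) dx = π/2; for n ≠ n', ∫_0^π sin(nx)sin(n'x) dx = ∫_0^π cos(nx)cos(n'x) dx = 0; and by product-to-sum, ∫_0^π sin(nx)cos(n'x) dx = ½∫_0^π [sin((n+n')x) + sin((n−n')x)] dx, which is 0 when n+n' is even and 2n/(n²−n'²) when n+n' is odd (it need not vanish on (0, π)).
  u² squared terms: (-1)²·∫sin(5x)² dx = 1·π/2 = π/2;  (4)²·∫cos(4x)² dx = 16·π/2 = 8*π.
  u² cross terms: 2·(-1)·(4)·∫sin(5x)·cos(4x) dx = -8·(10/9) = -80/9.
  So ∫_0^π u² dx = π/2 + 8*π − 80/9 = -80/9 + 17*π/2.
  (u')² squared terms: (-16)²·∫sin(4x)² dx = 256·π/2 = 128*π;  (-5)²·∫cos(5x)² dx = 25·π/2 = 25*π/2.
  (u')² cross terms: 2·(-16)·(-5)·∫sin(4x)·cos(5x) dx = 160·(-8/9) = -1280/9.
  So ∫_0^π (u')² dx = 128*π + 25*π/2 − 1280/9 = -1280/9 + 281*π/2.
||u||_{H^1}^2 = (-80/9 + 17*π/2) + (-1280/9 + 281*π/2) = -1360/9 + 149*π.


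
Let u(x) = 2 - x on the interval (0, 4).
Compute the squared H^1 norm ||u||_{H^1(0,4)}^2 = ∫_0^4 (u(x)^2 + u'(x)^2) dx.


||u||_{H^1}^2 = 28/3

The H^1 norm (squared) on an interval (0, L) is
  ||u||_{H^1}^2 = ∫_0^L u(x)^2 dx + ∫_0^L u'(x)^2 dx.
Compute u'(x) = -1.
Then u(x)^2 = x**2 - 4*x + 4 and u'(x)^2 = 1.
Integrate each monomial from 0 to 4 using ∫_0^4 c·x^n dx = c·4^(n+1)/(n+1):
  ∫_0^4 u(x)^2 dx = ∫_0^4 (x^2 - 4*x + 4) dx. Term by term:
    ∫_0^4 x^2 dx = 64/3;  ∫_0^4 -4*x dx = -32;  ∫_0^4 4 dx = 16.
  Sum: 64/3 − 32 + 16 = 16/3.
  ∫_0^4 u'(x)^2 dx = ∫_0^4 (1) dx. Term by term:
    ∫_0^4 1 dx = 4.
Adding: ||u||_{H^1}^2 = 16/3 + 4 = 28/3.


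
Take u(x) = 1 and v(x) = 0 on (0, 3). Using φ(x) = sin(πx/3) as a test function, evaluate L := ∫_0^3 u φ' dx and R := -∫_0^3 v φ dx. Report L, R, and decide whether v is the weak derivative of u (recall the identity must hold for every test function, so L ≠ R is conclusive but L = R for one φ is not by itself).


LHS = 0, RHS = 0. Yes, v = u' weakly.

u(x) = 1, classical derivative u'(x) = 0.
φ(x) = sin(πx/3), so φ'(x) = π*cos(π*x/3)/3.
Note φ(0) = φ(3) = 0, so the boundary term u·φ vanishes.
LHS = ∫_0^3 u(x) φ'(x) dx = ∫_0^3 (π*cos(π*x/3)/3) dx. Term by term:
  ∫_0^3 π*cos(π*x/3)/3 dx = 0.
So LHS = 0.
∫_0^3 v(x) φ(x) dx = ∫_0^3 (0) dx. Term by term:
  ∫_0^3 0 dx = 0.
So RHS = -∫_0^3 v(x) φ(x) dx = 0.
LHS = RHS, so the identity holds for this test φ.
Moreover u is smooth here and v(x) = u'(x) = 0 pointwise, so the identity holds for every test function. Hence v is the weak derivative of u.


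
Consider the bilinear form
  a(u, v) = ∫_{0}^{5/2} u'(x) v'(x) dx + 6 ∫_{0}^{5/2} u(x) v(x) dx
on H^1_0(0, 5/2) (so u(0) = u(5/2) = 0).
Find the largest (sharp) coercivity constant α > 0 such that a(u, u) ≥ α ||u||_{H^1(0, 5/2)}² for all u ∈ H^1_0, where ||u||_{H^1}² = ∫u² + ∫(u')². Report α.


α = 1

Coercivity of a(·,·) on H^1_0(0, 5/2) means a(u, u) ≥ α ||u||_{H^1}² for every u ∈ H^1_0.
The interval has length L = 5/2, and Poincaré/coercivity depend only on L. Here a(u, u) = ∫(u')² + (6)·∫u².
Here c = 6 ≥ 1, so a(u,u) = ∫(u')² + c∫u² ≥ ∫(u')² + ∫u² = ||u||_{H^1}², i.e. α = 1 works. No larger α is possible: a(u,u) ≥ α||u||_{H^1}² means (1−α)∫(u')² ≥ (α−c)∫u², and for the modes u_n = sin(nπ(x−x₀)/L) (x₀ the left endpoint) one has ∫u_n²/∫(u_n')² = (L/(nπ))² → 0, so a(u_n,u_n)/||u_n||_{H^1}² → 1. Hence the optimal constant is α = 1.
Therefore α = 1.


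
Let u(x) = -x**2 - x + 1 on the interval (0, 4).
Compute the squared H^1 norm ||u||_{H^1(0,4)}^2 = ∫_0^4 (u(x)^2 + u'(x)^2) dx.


||u||_{H^1}^2 = 2104/5

The H^1 norm (squared) on an interval (0, L) is
  ||u||_{H^1}^2 = ∫_0^L u(x)^2 dx + ∫_0^L u'(x)^2 dx.
Compute u'(x) = -2*x - 1.
Then u(x)^2 = x**4 + 2*x**3 - x**2 - 2*x + 1 and u'(x)^2 = 4*x**2 + 4*x + 1.
Integrate each monomial from 0 to 4 using ∫_0^4 c·x^n dx = c·4^(n+1)/(n+1):
  ∫_0^4 u(x)^2 dx = ∫_0^4 (x^4 + 2*x^3 - x^2 - 2*x + 1) dx. Term by term:
    ∫_0^4 x^4 dx = 1024/5;  ∫_0^4 2*x^3 dx = 128;  ∫_0^4 -x^2 dx = -64/3;
    ∫_0^4 -2*x dx = -16;  ∫_0^4 1 dx = 4.
  Sum: 1024/5 + 128 − 64/3 − 16 + 4 = 4492/15.
  ∫_0^4 u'(x)^2 dx = ∫_0^4 (4*x^2 + 4*x + 1) dx. Term by term:
    ∫_0^4 4*x^2 dx = 256/3;  ∫_0^4 4*x dx = 32;  ∫_0^4 1 dx = 4.
  Sum: 256/3 + 32 + 4 = 364/3.
Adding: ||u||_{H^1}^2 = 4492/15 + 364/3 = 2104/5.


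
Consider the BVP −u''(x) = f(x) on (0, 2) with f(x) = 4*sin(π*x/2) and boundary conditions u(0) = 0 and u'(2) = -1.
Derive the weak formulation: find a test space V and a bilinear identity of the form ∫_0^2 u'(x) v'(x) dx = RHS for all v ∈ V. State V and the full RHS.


V = {v ∈ H^1(0, 2) : v(0) = 0} (test functions vanish at x = 0 where u is specified); weak form: ∫_0^2 u'v' dx = ∫_0^2 (4*sin(π*x/2)) v dx − v(2) for all v ∈ V.

Multiply both sides by a test function v and integrate from 0 to 2:
  ∫_0^2 −u''(x) v(x) dx = ∫_0^2 f(x) v(x) dx.
Integrate the LHS by parts once:
  ∫_0^2 −u'' v dx = −[u'(x) v(x)]_0^2 + ∫_0^2 u'(x) v'(x) dx.
Thus ∫_0^2 u'(x) v'(x) dx = ∫_0^2 f(x) v(x) dx + [u'(x) v(x)]_0^2.
Choose V so that boundary terms are either known or forced to vanish.
Mixed BC: u(0) = 0 (Dirichlet) and u'(2) = -1 (Neumann). Define V = {v ∈ H^1(0, 2) : v(0) = 0}. Then [u' v]_0^2 = u'(2)·v(2) − u'(0)·0 = − v(2).
Weak formulation: find u (satisfying any essential BC) such that ∫_0^2 u'(x) v'(x) dx = ∫_0^2 f v dx − v(2) for all v ∈ V (Dirichlet at 0 absorbed into V; Neumann datum at x = 2 contributes the boundary term).
Substituting f(x) = 4*sin(π*x/2), the right-hand side is ∫_0^2 (4*sin(π*x/2)) v dx − v(2).


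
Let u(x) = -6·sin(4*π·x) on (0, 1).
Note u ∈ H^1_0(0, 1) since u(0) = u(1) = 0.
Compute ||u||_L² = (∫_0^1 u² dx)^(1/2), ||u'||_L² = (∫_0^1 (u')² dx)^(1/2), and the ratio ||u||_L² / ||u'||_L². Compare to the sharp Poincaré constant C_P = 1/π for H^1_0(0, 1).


||u||_L² / ||u'||_L² = 1/(4*π) < C_P = 1/π.

u(x) = -6·sin(4*π·x), so u'(x) = -24*π*cos(4*π*x).
Writing u(x) = A·sin(kπx/L) with A = -6 and k = 4, use ∫_0^L sin²(kπx/L) dx = L/2 and ∫_0^L cos²(kπx/L) dx = L/2.
u² = 36·sin²(4*π·x) and (u')² = 576*π^2·cos²(4*π·x), and each of sin², cos² integrates to L/2 = 1/2 over (0, 1).
∫_0^1 u² dx = 18, so ||u||_L² = 3*sqrt(2).
∫_0^1 (u')² dx = 288*π^2, so ||u'||_L² = 12*sqrt(2)*π.
Ratio ||u||_L² / ||u'||_L² = 1/(4*π).
Sharp Poincaré constant on H^1_0(0, 1) is C_P = L/π = 1/π, achieved by sin(π·x).
This is the k = 4 harmonic; the ratio L/(kπ) is strictly less than C_P = L/π, consistent with the sharp inequality ||u||_L² ≤ C_P ||u'||_L².


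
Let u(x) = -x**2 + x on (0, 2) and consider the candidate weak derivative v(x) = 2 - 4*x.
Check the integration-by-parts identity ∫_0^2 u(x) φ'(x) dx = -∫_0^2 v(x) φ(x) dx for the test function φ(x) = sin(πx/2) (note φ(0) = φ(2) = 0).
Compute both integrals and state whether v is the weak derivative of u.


LHS = 4/π, RHS = 8/π. No, v is not the weak derivative of u.

u(x) = -x**2 + x, classical derivative u'(x) = 1 - 2*x.
φ(x) = sin(πx/2), so φ'(x) = π*cos(π*x/2)/2.
Note φ(0) = φ(2) = 0, so the boundary term u·φ vanishes.
LHS = ∫_0^2 u(x) φ'(x) dx = ∫_0^2 (-π*x^2*cos(π*x/2)/2 + π*x*cos(π*x/2)/2) dx. Term by term:
  ∫_0^2 π*x*cos(π*x/2)/2 dx = -4/π;  ∫_0^2 -π*x^2*cos(π*x/2)/2 dx = 8/π.
Sum: -4/π + 8/π = 4/π.
So LHS = 4/π.
∫_0^2 v(x) φ(x) dx = ∫_0^2 (-4*x*sin(π*x/2) + 2*sin(π*x/2)) dx. Term by term:
  ∫_0^2 2*sin(π*x/2) dx = 8/π;  ∫_0^2 -4*x*sin(π*x/2) dx = -16/π.
Sum: 8/π − 16/π = -8/π.
So RHS = -∫_0^2 v(x) φ(x) dx = 8/π.
LHS − RHS = -4/π ≠ 0, so the identity fails.
(For a valid weak derivative the identity must hold for EVERY test function, in particular this one. The failure shows v is NOT the weak derivative of u.)
Correct weak derivative would be u'(x) = 1 - 2*x.


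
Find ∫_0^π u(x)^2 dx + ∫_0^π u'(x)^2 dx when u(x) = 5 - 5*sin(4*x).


||u||_{H^1(0,π)}^2 = 475*π/2

u'(x) = -20*cos(4*x).
Expand u² and (u')² and integrate term by term on (0, π), using: for integers n ≥ 1, ∫_0^π sin²(nx) dx = ∫_0^π cos²(nx) dx = π/2; for n ≠ n', ∫_0^π sin(nx)sin(n'x) dx = ∫_0^π cos(nx)cos(n'x) dx = 0; and by product-to-sum, ∫_0^π sin(nx)cos(n'x) dx = ½∫_0^π [sin((n+n')x) + sin((n−n')x)] dx, which is 0 when n+n' is even and 2n/(n²−n'²) when n+n' is odd (it need not vanish on (0, π)). For the constant mode: ∫_0^π 1 dx = π, ∫_0^π cos(nx) dx = 0, ∫_0^π sin(nx) dx = (1−(−1)^n)/n.
  u² squared terms: (5)²·∫1 dx = 25·π = 25*π;  (-5)²·∫sin(4x)² dx = 25·π/2 = 25*π/2.
  u² cross terms: 2·(5)·(-5)·∫1·sin(4x) dx = -50·(0) = 0.
  So ∫_0^π u² dx = 25*π + 25*π/2 + 0 = 75*π/2.
  (u')² squared terms: (-20)²·∫cos(4x)² dx = 400·π/2 = 200*π.
  So ∫_0^π (u')² dx = 200*π.
||u||_{H^1}^2 = (75*π/2) + (200*π) = 475*π/2.


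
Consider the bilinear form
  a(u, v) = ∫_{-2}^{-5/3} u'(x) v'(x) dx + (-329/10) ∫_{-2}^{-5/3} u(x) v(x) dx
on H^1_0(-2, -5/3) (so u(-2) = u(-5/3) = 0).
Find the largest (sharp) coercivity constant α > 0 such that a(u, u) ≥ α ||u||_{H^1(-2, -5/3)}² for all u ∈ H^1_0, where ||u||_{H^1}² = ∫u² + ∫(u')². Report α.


α = (-329 + 90*π^2)/(10*(1 + 9*π^2))

Coercivity of a(·,·) on H^1_0(-2, -5/3) means a(u, u) ≥ α ||u||_{H^1}² for every u ∈ H^1_0.
The interval has length L = 1/3, and Poincaré/coercivity depend only on L. Here a(u, u) = ∫(u')² + (-329/10)·∫u².
Here c = -329/10 < 0 with |c| < (π/L)² = 9*π^2, so coercivity still holds. The condition a(u,u) ≥ α||u||_{H^1}² reads (1−α)∫(u')² ≥ (α−c)∫u². Any admissible α is ≤ 1 (rapidly oscillating u have ∫u²/∫(u')² → 0), and α = 1 would force 0 ≥ (1−c)∫u², impossible since c < 1; so 1−α > 0. By the sharp Poincaré inequality on H^1_0 of an interval of length L, ∫(u')² ≥ (π/L)²∫u² with equality for the first sine mode sin(π(x−x₀)/L) (x₀ the left endpoint), so the inequality holds for all u iff (1−α)(π/L)² ≥ α − c, i.e. α ≤ ((π/L)² + c)/((π/L)² + 1) = (1 + c(L/π)²)/(1 + (L/π)²). (Direct route, valid since c ≤ 0: Poincaré gives c∫u² ≥ c(L/π)²∫(u')², so a(u,u) ≥ (1 + c(L/π)²)∫(u')², while ||u||_{H^1}² ≤ (1 + (L/π)²)∫(u')²; dividing yields the same α.) With (π/L)² = 9*π^2 and c = -329/10, the largest admissible constant is α = ((π/L)² + c)/((π/L)² + 1).
Simplifying, α = (-329 + 90*π^2)/(10*(1 + 9*π^2)).


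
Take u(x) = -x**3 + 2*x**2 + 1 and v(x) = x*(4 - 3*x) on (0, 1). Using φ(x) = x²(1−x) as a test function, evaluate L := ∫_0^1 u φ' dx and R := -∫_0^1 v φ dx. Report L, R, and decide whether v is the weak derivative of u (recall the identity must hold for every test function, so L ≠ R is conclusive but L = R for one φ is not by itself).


LHS = -1/10, RHS = -1/10. Yes, v = u' weakly.

u(x) = -x**3 + 2*x**2 + 1, classical derivative u'(x) = -3*x**2 + 4*x.
φ(x) = x²(1−x), so φ'(x) = x*(2 - 3*x).
Note φ(0) = φ(1) = 0, so the boundary term u·φ vanishes.
LHS = ∫_0^1 u(x) φ'(x) dx = ∫_0^1 (3*x^5 - 8*x^4 + 4*x^3 - 3*x^2 + 2*x) dx. Term by term:
  ∫_0^1 3*x^5 dx = 1/2;  ∫_0^1 -8*x^4 dx = -8/5;  ∫_0^1 4*x^3 dx = 1;
  ∫_0^1 -3*x^2 dx = -1;  ∫_0^1 2*x dx = 1.
Sum: 1/2 − 8/5 + 1 − 1 + 1 = -1/10.
So LHS = -1/10.
∫_0^1 v(x) φ(x) dx = ∫_0^1 (3*x^5 - 7*x^4 + 4*x^3) dx. Term by term:
  ∫_0^1 3*x^5 dx = 1/2;  ∫_0^1 -7*x^4 dx = -7/5;  ∫_0^1 4*x^3 dx = 1.
Sum: 1/2 − 7/5 + 1 = 1/10.
So RHS = -∫_0^1 v(x) φ(x) dx = -1/10.
LHS = RHS, so the identity holds for this test φ.
Moreover u is smooth here and v(x) = u'(x) = -3*x**2 + 4*x pointwise, so the identity holds for every test function. Hence v is the weak derivative of u.


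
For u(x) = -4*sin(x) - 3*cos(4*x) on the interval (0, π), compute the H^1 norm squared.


||u||_{H^1(0,π)}^2 = -272/5 + 185*π/2

u'(x) = 12*sin(4*x) - 4*cos(x).
Expand u² and (u')² and integrate term by term on (0, π), using: for integers n ≥ 1, ∫_0^π sin²(nx) dx = ∫_0^π cos²(nx) dx = π/2; for n ≠ n', ∫_0^π sin(nx)sin(n'x) dx = ∫_0^π cos(nx)cos(n'x) dx = 0; and by product-to-sum, ∫_0^π sin(nx)cos(n'x) dx = ½∫_0^π [sin((n+n')x) + sin((n−n')x)] dx, which is 0 when n+n' is even and 2n/(n²−n'²) when n+n' is odd (it need not vanish on (0, π)).
  u² squared terms: (-4)²·∫sin(x)² dx = 16·π/2 = 8*π;  (-3)²·∫cos(4x)² dx = 9·π/2 = 9*π/2.
  u² cross terms: 2·(-4)·(-3)·∫sin(x)·cos(4x) dx = 24·(-2/15) = -16/5.
  So ∫_0^π u² dx = 8*π + 9*π/2 − 16/5 = -16/5 + 25*π/2.
  (u')² squared terms: (-4)²·∫cos(x)² dx = 16·π/2 = 8*π;  (12)²·∫sin(4x)² dx = 144·π/2 = 72*π.
  (u')² cross terms: 2·(-4)·(12)·∫cos(x)·sin(4x) dx = -96·(8/15) = -256/5.
  So ∫_0^π (u')² dx = 8*π + 72*π − 256/5 = -256/5 + 80*π.
||u||_{H^1}^2 = (-16/5 + 25*π/2) + (-256/5 + 80*π) = -272/5 + 185*π/2.


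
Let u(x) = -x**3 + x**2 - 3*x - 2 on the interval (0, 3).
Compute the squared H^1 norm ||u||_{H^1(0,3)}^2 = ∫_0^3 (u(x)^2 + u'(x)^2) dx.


||u||_{H^1}^2 = 59187/70

The H^1 norm (squared) on an interval (0, L) is
  ||u||_{H^1}^2 = ∫_0^L u(x)^2 dx + ∫_0^L u'(x)^2 dx.
Compute u'(x) = -3*x**2 + 2*x - 3.
Then u(x)^2 = x**6 - 2*x**5 + 7*x**4 - 2*x**3 + 5*x**2 + 12*x + 4 and u'(x)^2 = 9*x**4 - 12*x**3 + 22*x**2 - 12*x + 9.
Integrate each monomial from 0 to 3 using ∫_0^3 c·x^n dx = c·3^(n+1)/(n+1):
  ∫_0^3 u(x)^2 dx = ∫_0^3 (x^6 - 2*x^5 + 7*x^4 - 2*x^3 + 5*x^2 + 12*x + 4) dx. Term by term:
    ∫_0^3 x^6 dx = 2187/7;  ∫_0^3 -2*x^5 dx = -243;  ∫_0^3 7*x^4 dx = 1701/5;
    ∫_0^3 -2*x^3 dx = -81/2;  ∫_0^3 5*x^2 dx = 45;  ∫_0^3 12*x dx = 54;
    ∫_0^3 4 dx = 12.
  Sum: 2187/7 − 243 + 1701/5 − 81/2 + 45 + 54 + 12 = 33609/70.
  ∫_0^3 u'(x)^2 dx = ∫_0^3 (9*x^4 - 12*x^3 + 22*x^2 - 12*x + 9) dx. Term by term:
    ∫_0^3 9*x^4 dx = 2187/5;  ∫_0^3 -12*x^3 dx = -243;  ∫_0^3 22*x^2 dx = 198;
    ∫_0^3 -12*x dx = -54;  ∫_0^3 9 dx = 27.
  Sum: 2187/5 − 243 + 198 − 54 + 27 = 1827/5.
Adding: ||u||_{H^1}^2 = 33609/70 + 1827/5 = 59187/70.


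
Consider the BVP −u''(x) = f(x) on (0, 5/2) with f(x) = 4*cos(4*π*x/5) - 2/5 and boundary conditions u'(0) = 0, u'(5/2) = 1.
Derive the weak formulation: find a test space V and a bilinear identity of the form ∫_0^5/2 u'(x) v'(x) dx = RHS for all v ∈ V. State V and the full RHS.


V = H^1(0, 5/2) (v unrestricted at boundary; u is determined up to an additive constant); weak form: ∫_0^5/2 u'v' dx = ∫_0^5/2 (4*cos(4*π*x/5) - 2/5) v dx + v(5/2) for all v ∈ V.

Multiply both sides by a test function v and integrate from 0 to 5/2:
  ∫_0^5/2 −u''(x) v(x) dx = ∫_0^5/2 f(x) v(x) dx.
Integrate the LHS by parts once:
  ∫_0^5/2 −u'' v dx = −[u'(x) v(x)]_0^5/2 + ∫_0^5/2 u'(x) v'(x) dx.
Thus ∫_0^5/2 u'(x) v'(x) dx = ∫_0^5/2 f(x) v(x) dx + [u'(x) v(x)]_0^5/2.
Choose V so that boundary terms are either known or forced to vanish.
u has inhomogeneous Neumann u'(0) = 0, u'(5/2) = 1. [u' v]_0^5/2 = (1)·v(5/2) − (0)·v(0) = v(5/2). Take V = H^1(0, 5/2); boundary term becomes part of RHS.
Weak formulation: find u (satisfying any essential BC) such that ∫_0^5/2 u'(x) v'(x) dx = ∫_0^5/2 f v dx + v(5/2) for all v ∈ V (Neumann data are natural BCs: they enter the RHS as boundary terms).
Substituting f(x) = 4*cos(4*π*x/5) - 2/5, the right-hand side is ∫_0^5/2 (4*cos(4*π*x/5) - 2/5) v dx + v(5/2).
Compatibility check (pure Neumann): taking v ≡ 1 ∈ V gives 0 = ∫_0^5/2 f dx + (1) − (0), i.e. ∫_0^5/2 f dx must equal u'(0) − u'(5/2) = -1. Indeed ∫_0^5/2 (4*cos(4*π*x/5) - 2/5) dx = -1, so the data are compatible. The solution is then unique only up to an additive constant (fix it e.g. by requiring ∫_0^5/2 u dx = 0).


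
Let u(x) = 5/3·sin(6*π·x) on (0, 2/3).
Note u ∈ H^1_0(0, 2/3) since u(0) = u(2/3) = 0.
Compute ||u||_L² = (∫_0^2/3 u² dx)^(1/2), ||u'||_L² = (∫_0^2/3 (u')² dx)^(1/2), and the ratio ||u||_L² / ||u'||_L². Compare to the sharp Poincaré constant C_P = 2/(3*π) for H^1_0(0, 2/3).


||u||_L² / ||u'||_L² = 1/(6*π) < C_P = 2/(3*π).

u(x) = 5/3·sin(6*π·x), so u'(x) = 10*π*cos(6*π*x).
Writing u(x) = A·sin(kπx/L) with A = 5/3 and k = 4, use ∫_0^L sin²(kπx/L) dx = L/2 and ∫_0^L cos²(kπx/L) dx = L/2.
u² = 25/9·sin²(6*π·x) and (u')² = 100*π^2·cos²(6*π·x), and each of sin², cos² integrates to L/2 = 1/3 over (0, 2/3).
∫_0^2/3 u² dx = 25/27, so ||u||_L² = 5*sqrt(3)/9.
∫_0^2/3 (u')² dx = 100*π^2/3, so ||u'||_L² = 10*sqrt(3)*π/3.
Ratio ||u||_L² / ||u'||_L² = 1/(6*π).
Sharp Poincaré constant on H^1_0(0, 2/3) is C_P = L/π = 2/(3*π), achieved by sin(3*π/2·x).
This is the k = 4 harmonic; the ratio L/(kπ) is strictly less than C_P = L/π, consistent with the sharp inequality ||u||_L² ≤ C_P ||u'||_L².


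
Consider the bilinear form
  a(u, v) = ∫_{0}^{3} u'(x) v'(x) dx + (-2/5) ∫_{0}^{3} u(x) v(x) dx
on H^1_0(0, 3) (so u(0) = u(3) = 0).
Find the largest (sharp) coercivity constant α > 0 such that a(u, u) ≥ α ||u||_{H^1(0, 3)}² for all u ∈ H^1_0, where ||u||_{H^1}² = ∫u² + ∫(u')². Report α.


α = (-18/5 + π^2)/(9 + π^2)

Coercivity of a(·,·) on H^1_0(0, 3) means a(u, u) ≥ α ||u||_{H^1}² for every u ∈ H^1_0.
The interval has length L = 3, and Poincaré/coercivity depend only on L. Here a(u, u) = ∫(u')² + (-2/5)·∫u².
Here c = -2/5 < 0 with |c| < (π/L)² = π^2/9, so coercivity still holds. The condition a(u,u) ≥ α||u||_{H^1}² reads (1−α)∫(u')² ≥ (α−c)∫u². Any admissible α is ≤ 1 (rapidly oscillating u have ∫u²/∫(u')² → 0), and α = 1 would force 0 ≥ (1−c)∫u², impossible since c < 1; so 1−α > 0. By the sharp Poincaré inequality on H^1_0 of an interval of length L, ∫(u')² ≥ (π/L)²∫u² with equality for the first sine mode sin(π(x−x₀)/L) (x₀ the left endpoint), so the inequality holds for all u iff (1−α)(π/L)² ≥ α − c, i.e. α ≤ ((π/L)² + c)/((π/L)² + 1) = (1 + c(L/π)²)/(1 + (L/π)²). (Direct route, valid since c ≤ 0: Poincaré gives c∫u² ≥ c(L/π)²∫(u')², so a(u,u) ≥ (1 + c(L/π)²)∫(u')², while ||u||_{H^1}² ≤ (1 + (L/π)²)∫(u')²; dividing yields the same α.) With (π/L)² = π^2/9 and c = -2/5, the largest admissible constant is α = ((π/L)² + c)/((π/L)² + 1).
Simplifying, α = (-18/5 + π^2)/(9 + π^2).


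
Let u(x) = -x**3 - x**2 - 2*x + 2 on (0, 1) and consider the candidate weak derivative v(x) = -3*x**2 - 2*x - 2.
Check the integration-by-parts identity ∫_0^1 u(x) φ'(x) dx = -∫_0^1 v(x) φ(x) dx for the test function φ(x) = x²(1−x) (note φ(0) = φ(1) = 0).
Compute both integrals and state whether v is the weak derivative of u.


LHS = 11/30, RHS = 11/30. Yes, v = u' weakly.

u(x) = -x**3 - x**2 - 2*x + 2, classical derivative u'(x) = -3*x**2 - 2*x - 2.
φ(x) = x²(1−x), so φ'(x) = x*(2 - 3*x).
Note φ(0) = φ(1) = 0, so the boundary term u·φ vanishes.
LHS = ∫_0^1 u(x) φ'(x) dx = ∫_0^1 (3*x^5 + x^4 + 4*x^3 - 10*x^2 + 4*x) dx. Term by term:
  ∫_0^1 3*x^5 dx = 1/2;  ∫_0^1 x^4 dx = 1/5;  ∫_0^1 4*x^3 dx = 1;
  ∫_0^1 -10*x^2 dx = -10/3;  ∫_0^1 4*x dx = 2.
Sum: 1/2 + 1/5 + 1 − 10/3 + 2 = 11/30.
So LHS = 11/30.
∫_0^1 v(x) φ(x) dx = ∫_0^1 (3*x^5 - x^4 - 2*x^2) dx. Term by term:
  ∫_0^1 3*x^5 dx = 1/2;  ∫_0^1 -x^4 dx = -1/5;  ∫_0^1 -2*x^2 dx = -2/3.
Sum: 1/2 − 1/5 − 2/3 = -11/30.
So RHS = -∫_0^1 v(x) φ(x) dx = 11/30.
LHS = RHS, so the identity holds for this test φ.
Moreover u is smooth here and v(x) = u'(x) = -3*x**2 - 2*x - 2 pointwise, so the identity holds for every test function. Hence v is the weak derivative of u.


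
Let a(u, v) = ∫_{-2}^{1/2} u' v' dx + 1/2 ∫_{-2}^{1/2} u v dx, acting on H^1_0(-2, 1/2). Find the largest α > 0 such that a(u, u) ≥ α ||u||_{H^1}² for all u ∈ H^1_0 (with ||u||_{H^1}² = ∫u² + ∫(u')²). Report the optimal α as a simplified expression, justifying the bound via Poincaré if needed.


α = (25 + 8*π^2)/(2*(25 + 4*π^2))

Coercivity of a(·,·) on H^1_0(-2, 1/2) means a(u, u) ≥ α ||u||_{H^1}² for every u ∈ H^1_0.
The interval has length L = 5/2, and Poincaré/coercivity depend only on L. Here a(u, u) = ∫(u')² + (1/2)·∫u².
Here 0 < c = 1/2 < 1. The condition a(u,u) ≥ α||u||_{H^1}² reads (1−α)∫(u')² ≥ (α−c)∫u². Any admissible α is ≤ 1 (rapidly oscillating u have ∫u²/∫(u')² → 0), and α = 1 would force 0 ≥ (1−c)∫u², impossible since c < 1; so 1−α > 0. By the sharp Poincaré inequality on H^1_0 of an interval of length L, ∫(u')² ≥ (π/L)²∫u² with equality for the first sine mode sin(π(x−x₀)/L) (x₀ the left endpoint), so the inequality holds for all u iff (1−α)(π/L)² ≥ α − c, i.e. α ≤ ((π/L)² + c)/((π/L)² + 1) = (1 + c(L/π)²)/(1 + (L/π)²). With (π/L)² = 4*π^2/25 and c = 1/2, the largest admissible constant is α = ((π/L)² + c)/((π/L)² + 1).
Simplifying, α = (25 + 8*π^2)/(2*(25 + 4*π^2)).


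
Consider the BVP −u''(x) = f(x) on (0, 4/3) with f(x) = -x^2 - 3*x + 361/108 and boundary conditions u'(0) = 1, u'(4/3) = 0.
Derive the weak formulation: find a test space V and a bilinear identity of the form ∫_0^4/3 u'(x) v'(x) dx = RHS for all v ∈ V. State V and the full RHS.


V = H^1(0, 4/3) (v unrestricted at boundary; u is determined up to an additive constant); weak form: ∫_0^4/3 u'v' dx = ∫_0^4/3 (-x^2 - 3*x + 361/108) v dx − v(0) for all v ∈ V.

Multiply both sides by a test function v and integrate from 0 to 4/3:
  ∫_0^4/3 −u''(x) v(x) dx = ∫_0^4/3 f(x) v(x) dx.
Integrate the LHS by parts once:
  ∫_0^4/3 −u'' v dx = −[u'(x) v(x)]_0^4/3 + ∫_0^4/3 u'(x) v'(x) dx.
Thus ∫_0^4/3 u'(x) v'(x) dx = ∫_0^4/3 f(x) v(x) dx + [u'(x) v(x)]_0^4/3.
Choose V so that boundary terms are either known or forced to vanish.
u has inhomogeneous Neumann u'(0) = 1, u'(4/3) = 0. [u' v]_0^4/3 = (0)·v(4/3) − (1)·v(0) = − v(0). Take V = H^1(0, 4/3); boundary term becomes part of RHS.
Weak formulation: find u (satisfying any essential BC) such that ∫_0^4/3 u'(x) v'(x) dx = ∫_0^4/3 f v dx − v(0) for all v ∈ V (Neumann data are natural BCs: they enter the RHS as boundary terms).
Substituting f(x) = -x^2 - 3*x + 361/108, the right-hand side is ∫_0^4/3 (-x^2 - 3*x + 361/108) v dx − v(0).
Compatibility check (pure Neumann): taking v ≡ 1 ∈ V gives 0 = ∫_0^4/3 f dx + (0) − (1), i.e. ∫_0^4/3 f dx must equal u'(0) − u'(4/3) = 1. Indeed ∫_0^4/3 (-x^2 - 3*x + 361/108) dx = 1, so the data are compatible. The solution is then unique only up to an additive constant (fix it e.g. by requiring ∫_0^4/3 u dx = 0).


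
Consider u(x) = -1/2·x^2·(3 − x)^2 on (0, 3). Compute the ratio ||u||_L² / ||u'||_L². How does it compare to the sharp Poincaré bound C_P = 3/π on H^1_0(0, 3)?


||u||_L² / ||u'||_L² = sqrt(3)/2 < C_P = 3/π.

u(x) = -1/2·x^2·(3 − x)^2, so u'(x) = x*(x*(3 - x) - (x - 3)^2).
u(x) = -1/2·x^2·(3 − x)^2 vanishes at x = 0 and x = 3, so u ∈ H^1_0(0, 3). Differentiate via the product rule and integrate the resulting polynomials term by term.
  ∫_0^3 u² dx = ∫_0^3 (x^8/4 - 3*x^7 + 27*x^6/2 - 27*x^5 + 81*x^4/4) dx. Term by term:
    ∫_0^3 x^8/4 dx = 2187/4;  ∫_0^3 -3*x^7 dx = -19683/8;  ∫_0^3 27*x^6/2 dx = 59049/14;
    ∫_0^3 -27*x^5 dx = -6561/2;  ∫_0^3 81*x^4/4 dx = 19683/20.
  Sum: 2187/4 − 19683/8 + 59049/14 − 6561/2 + 19683/20 = 2187/280.
  ∫_0^3 (u')² dx = ∫_0^3 (4*x^6 - 36*x^5 + 117*x^4 - 162*x^3 + 81*x^2) dx. Term by term:
    ∫_0^3 4*x^6 dx = 8748/7;  ∫_0^3 -36*x^5 dx = -4374;  ∫_0^3 117*x^4 dx = 28431/5;
    ∫_0^3 -162*x^3 dx = -6561/2;  ∫_0^3 81*x^2 dx = 729.
  Sum: 8748/7 − 4374 + 28431/5 − 6561/2 + 729 = 729/70.
∫_0^3 u² dx = 2187/280, so ||u||_L² = 27*sqrt(210)/140.
∫_0^3 (u')² dx = 729/70, so ||u'||_L² = 27*sqrt(70)/70.
Ratio ||u||_L² / ||u'||_L² = sqrt(3)/2.
Sharp Poincaré constant on H^1_0(0, 3) is C_P = L/π = 3/π, achieved by sin(π/3·x).
A polynomial bump cannot attain the sharp Poincaré constant (only the first sine eigenfunction does), so the ratio is strictly less than C_P, consistent with ||u||_L² ≤ C_P ||u'||_L².


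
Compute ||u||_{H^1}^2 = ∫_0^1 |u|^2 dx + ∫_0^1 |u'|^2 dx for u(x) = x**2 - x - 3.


||u||_{H^1}^2 = 311/30

The H^1 norm (squared) on an interval (0, L) is
  ||u||_{H^1}^2 = ∫_0^L u(x)^2 dx + ∫_0^L u'(x)^2 dx.
Compute u'(x) = 2*x - 1.
Then u(x)^2 = x**4 - 2*x**3 - 5*x**2 + 6*x + 9 and u'(x)^2 = 4*x**2 - 4*x + 1.
Integrate each monomial from 0 to 1 using ∫_0^1 c·x^n dx = c·1^(n+1)/(n+1):
  ∫_0^1 u(x)^2 dx = ∫_0^1 (x^4 - 2*x^3 - 5*x^2 + 6*x + 9) dx. Term by term:
    ∫_0^1 x^4 dx = 1/5;  ∫_0^1 -2*x^3 dx = -1/2;  ∫_0^1 -5*x^2 dx = -5/3;
    ∫_0^1 6*x dx = 3;  ∫_0^1 9 dx = 9.
  Sum: 1/5 − 1/2 − 5/3 + 3 + 9 = 301/30.
  ∫_0^1 u'(x)^2 dx = ∫_0^1 (4*x^2 - 4*x + 1) dx. Term by term:
    ∫_0^1 4*x^2 dx = 4/3;  ∫_0^1 -4*x dx = -2;  ∫_0^1 1 dx = 1.
  Sum: 4/3 − 2 + 1 = 1/3.
Adding: ||u||_{H^1}^2 = 301/30 + 1/3 = 311/30.


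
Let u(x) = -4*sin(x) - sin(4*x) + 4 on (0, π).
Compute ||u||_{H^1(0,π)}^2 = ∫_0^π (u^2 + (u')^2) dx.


||u||_{H^1(0,π)}^2 = -64 + 81*π/2

u'(x) = -4*cos(x) - 4*cos(4*x).
Expand u² and (u')² and integrate term by term on (0, π), using: for integers n ≥ 1, ∫_0^π sin²(nx) dx = ∫_0^π cos²(nx) dx = π/2; for n ≠ n', ∫_0^π sin(nx)sin(n'x) dx = ∫_0^π cos(nx)cos(n'x) dx = 0; and by product-to-sum, ∫_0^π sin(nx)cos(n'x) dx = ½∫_0^π [sin((n+n')x) + sin((n−n')x)] dx, which is 0 when n+n' is even and 2n/(n²−n'²) when n+n' is odd (it need not vanish on (0, π)). For the constant mode: ∫_0^π 1 dx = π, ∫_0^π cos(nx) dx = 0, ∫_0^π sin(nx) dx = (1−(−1)^n)/n.
  u² squared terms: (4)²·∫1 dx = 16·π = 16*π;  (-1)²·∫sin(4x)² dx = 1·π/2 = π/2;  (-4)²·∫sin(x)² dx = 16·π/2 = 8*π.
  u² cross terms: 2·(4)·(-1)·∫1·sin(4x) dx = -8·(0) = 0;  2·(4)·(-4)·∫1·sin(x) dx = -32·(2) = -64;  2·(-1)·(-4)·∫sin(4x)·sin(x) dx = 8·(0) = 0.
  So ∫_0^π u² dx = 16*π + π/2 + 8*π + 0 − 64 + 0 = -64 + 49*π/2.
  (u')² squared terms: (-4)²·∫cos(x)² dx = 16·π/2 = 8*π;  (-4)²·∫cos(4x)² dx = 16·π/2 = 8*π.
  (u')² cross terms: 2·(-4)·(-4)·∫cos(x)·cos(4x) dx = 32·(0) = 0.
  So ∫_0^π (u')² dx = 8*π + 8*π + 0 = 16*π.
||u||_{H^1}^2 = (-64 + 49*π/2) + (16*π) = -64 + 81*π/2.


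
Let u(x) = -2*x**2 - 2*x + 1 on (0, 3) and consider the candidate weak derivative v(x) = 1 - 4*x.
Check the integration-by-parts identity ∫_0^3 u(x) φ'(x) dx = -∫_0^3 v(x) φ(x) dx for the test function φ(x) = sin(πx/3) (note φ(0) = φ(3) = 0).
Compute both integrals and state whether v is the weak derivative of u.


LHS = 48/π, RHS = 30/π. No, v is not the weak derivative of u.

u(x) = -2*x**2 - 2*x + 1, classical derivative u'(x) = -4*x - 2.
φ(x) = sin(πx/3), so φ'(x) = π*cos(π*x/3)/3.
Note φ(0) = φ(3) = 0, so the boundary term u·φ vanishes.
LHS = ∫_0^3 u(x) φ'(x) dx = ∫_0^3 (-2*π*x^2*cos(π*x/3)/3 - 2*π*x*cos(π*x/3)/3 + π*cos(π*x/3)/3) dx. Term by term:
  ∫_0^3 π*cos(π*x/3)/3 dx = 0;  ∫_0^3 -2*π*x*cos(π*x/3)/3 dx = 12/π;  ∫_0^3 -2*π*x^2*cos(π*x/3)/3 dx = 36/π.
Sum: 0 + 12/π + 36/π = 48/π.
So LHS = 48/π.
∫_0^3 v(x) φ(x) dx = ∫_0^3 (-4*x*sin(π*x/3) + sin(π*x/3)) dx. Term by term:
  ∫_0^3 -4*x*sin(π*x/3) dx = -36/π;  ∫_0^3 sin(π*x/3) dx = 6/π.
Sum: -36/π + 6/π = -30/π.
So RHS = -∫_0^3 v(x) φ(x) dx = 30/π.
LHS − RHS = 18/π ≠ 0, so the identity fails.
(For a valid weak derivative the identity must hold for EVERY test function, in particular this one. The failure shows v is NOT the weak derivative of u.)
Correct weak derivative would be u'(x) = -4*x - 2.


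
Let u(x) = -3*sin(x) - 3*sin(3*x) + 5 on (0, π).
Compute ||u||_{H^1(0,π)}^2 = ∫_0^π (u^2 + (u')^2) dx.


||u||_{H^1(0,π)}^2 = -80 + 79*π

u'(x) = -3*cos(x) - 9*cos(3*x).
Expand u² and (u')² and integrate term by term on (0, π), using: for integers n ≥ 1, ∫_0^π sin²(nx) dx = ∫_0^π cos²(nx) dx = π/2; for n ≠ n', ∫_0^π sin(nx)sin(n'x) dx = ∫_0^π cos(nx)cos(n'x) dx = 0; and by product-to-sum, ∫_0^π sin(nx)cos(n'x) dx = ½∫_0^π [sin((n+n')x) + sin((n−n')x)] dx, which is 0 when n+n' is even and 2n/(n²−n'²) when n+n' is odd (it need not vanish on (0, π)). For the constant mode: ∫_0^π 1 dx = π, ∫_0^π cos(nx) dx = 0, ∫_0^π sin(nx) dx = (1−(−1)^n)/n.
  u² squared terms: (5)²·∫1 dx = 25·π = 25*π;  (-3)²·∫sin(x)² dx = 9·π/2 = 9*π/2;  (-3)²·∫sin(3x)² dx = 9·π/2 = 9*π/2.
  u² cross terms: 2·(5)·(-3)·∫1·sin(x) dx = -30·(2) = -60;  2·(5)·(-3)·∫1·sin(3x) dx = -30·(2/3) = -20;  2·(-3)·(-3)·∫sin(x)·sin(3x) dx = 18·(0) = 0.
  So ∫_0^π u² dx = 25*π + 9*π/2 + 9*π/2 − 60 − 20 + 0 = -80 + 34*π.
  (u')² squared terms: (-9)²·∫cos(3x)² dx = 81·π/2 = 81*π/2;  (-3)²·∫cos(x)² dx = 9·π/2 = 9*π/2.
  (u')² cross terms: 2·(-9)·(-3)·∫cos(3x)·cos(x) dx = 54·(0) = 0.
  So ∫_0^π (u')² dx = 81*π/2 + 9*π/2 + 0 = 45*π.
||u||_{H^1}^2 = (-80 + 34*π) + (45*π) = -80 + 79*π.


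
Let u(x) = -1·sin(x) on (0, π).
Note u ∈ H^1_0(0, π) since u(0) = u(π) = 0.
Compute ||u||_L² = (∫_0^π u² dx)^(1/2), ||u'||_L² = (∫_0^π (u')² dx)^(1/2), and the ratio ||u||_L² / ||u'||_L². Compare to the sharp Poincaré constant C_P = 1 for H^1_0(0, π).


||u||_L² / ||u'||_L² = 1 = C_P.

u(x) = -1·sin(x), so u'(x) = -cos(x).
Writing u(x) = A·sin(kπx/L) with A = -1 and k = 1, use ∫_0^L sin²(kπx/L) dx = L/2 and ∫_0^L cos²(kπx/L) dx = L/2.
u² = 1·sin²(x) and (u')² = 1·cos²(x), and each of sin², cos² integrates to L/2 = π/2 over (0, π).
∫_0^π u² dx = π/2, so ||u||_L² = sqrt(2)*sqrt(π)/2.
∫_0^π (u')² dx = π/2, so ||u'||_L² = sqrt(2)*sqrt(π)/2.
Ratio ||u||_L² / ||u'||_L² = 1.
Sharp Poincaré constant on H^1_0(0, π) is C_P = L/π = 1, achieved by sin(x).
This is the k = 1 eigenfunction (up to amplitude), so the ratio equals the sharp Poincaré constant exactly.


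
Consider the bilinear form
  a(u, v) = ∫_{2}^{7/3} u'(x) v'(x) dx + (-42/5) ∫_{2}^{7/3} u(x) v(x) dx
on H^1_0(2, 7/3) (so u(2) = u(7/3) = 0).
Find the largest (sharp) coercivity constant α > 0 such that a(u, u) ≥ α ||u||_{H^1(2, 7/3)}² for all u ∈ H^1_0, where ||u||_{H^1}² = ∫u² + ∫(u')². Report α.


α = 3*(-14 + 15*π^2)/(5*(1 + 9*π^2))

Coercivity of a(·,·) on H^1_0(2, 7/3) means a(u, u) ≥ α ||u||_{H^1}² for every u ∈ H^1_0.
The interval has length L = 1/3, and Poincaré/coercivity depend only on L. Here a(u, u) = ∫(u')² + (-42/5)·∫u².
Here c = -42/5 < 0 with |c| < (π/L)² = 9*π^2, so coercivity still holds. The condition a(u,u) ≥ α||u||_{H^1}² reads (1−α)∫(u')² ≥ (α−c)∫u². Any admissible α is ≤ 1 (rapidly oscillating u have ∫u²/∫(u')² → 0), and α = 1 would force 0 ≥ (1−c)∫u², impossible since c < 1; so 1−α > 0. By the sharp Poincaré inequality on H^1_0 of an interval of length L, ∫(u')² ≥ (π/L)²∫u² with equality for the first sine mode sin(π(x−x₀)/L) (x₀ the left endpoint), so the inequality holds for all u iff (1−α)(π/L)² ≥ α − c, i.e. α ≤ ((π/L)² + c)/((π/L)² + 1) = (1 + c(L/π)²)/(1 + (L/π)²). (Direct route, valid since c ≤ 0: Poincaré gives c∫u² ≥ c(L/π)²∫(u')², so a(u,u) ≥ (1 + c(L/π)²)∫(u')², while ||u||_{H^1}² ≤ (1 + (L/π)²)∫(u')²; dividing yields the same α.) With (π/L)² = 9*π^2 and c = -42/5, the largest admissible constant is α = ((π/L)² + c)/((π/L)² + 1).
Simplifying, α = 3*(-14 + 15*π^2)/(5*(1 + 9*π^2)).


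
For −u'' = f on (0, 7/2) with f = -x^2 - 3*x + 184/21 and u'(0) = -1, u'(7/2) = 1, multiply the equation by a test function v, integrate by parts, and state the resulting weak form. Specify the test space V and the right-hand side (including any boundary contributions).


V = H^1(0, 7/2) (v unrestricted at boundary; u is determined up to an additive constant); weak form: ∫_0^7/2 u'v' dx = ∫_0^7/2 (-x^2 - 3*x + 184/21) v dx + v(7/2) + v(0) for all v ∈ V.

Multiply both sides by a test function v and integrate from 0 to 7/2:
  ∫_0^7/2 −u''(x) v(x) dx = ∫_0^7/2 f(x) v(x) dx.
Integrate the LHS by parts once:
  ∫_0^7/2 −u'' v dx = −[u'(x) v(x)]_0^7/2 + ∫_0^7/2 u'(x) v'(x) dx.
Thus ∫_0^7/2 u'(x) v'(x) dx = ∫_0^7/2 f(x) v(x) dx + [u'(x) v(x)]_0^7/2.
Choose V so that boundary terms are either known or forced to vanish.
u has inhomogeneous Neumann u'(0) = -1, u'(7/2) = 1. [u' v]_0^7/2 = (1)·v(7/2) − (-1)·v(0) = v(7/2) + v(0). Take V = H^1(0, 7/2); boundary term becomes part of RHS.
Weak formulation: find u (satisfying any essential BC) such that ∫_0^7/2 u'(x) v'(x) dx = ∫_0^7/2 f v dx + v(7/2) + v(0) for all v ∈ V (Neumann data are natural BCs: they enter the RHS as boundary terms).
Substituting f(x) = -x^2 - 3*x + 184/21, the right-hand side is ∫_0^7/2 (-x^2 - 3*x + 184/21) v dx + v(7/2) + v(0).
Compatibility check (pure Neumann): taking v ≡ 1 ∈ V gives 0 = ∫_0^7/2 f dx + (1) − (-1), i.e. ∫_0^7/2 f dx must equal u'(0) − u'(7/2) = -2. Indeed ∫_0^7/2 (-x^2 - 3*x + 184/21) dx = -2, so the data are compatible. The solution is then unique only up to an additive constant (fix it e.g. by requiring ∫_0^7/2 u dx = 0).


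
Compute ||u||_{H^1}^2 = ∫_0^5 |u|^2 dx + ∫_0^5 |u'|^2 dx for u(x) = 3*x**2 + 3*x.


||u||_{H^1}^2 = 21615/2

The H^1 norm (squared) on an interval (0, L) is
  ||u||_{H^1}^2 = ∫_0^L u(x)^2 dx + ∫_0^L u'(x)^2 dx.
Compute u'(x) = 6*x + 3.
Then u(x)^2 = 9*x**4 + 18*x**3 + 9*x**2 and u'(x)^2 = 36*x**2 + 36*x + 9.
Integrate each monomial from 0 to 5 using ∫_0^5 c·x^n dx = c·5^(n+1)/(n+1):
  ∫_0^5 u(x)^2 dx = ∫_0^5 (9*x^4 + 18*x^3 + 9*x^2) dx. Term by term:
    ∫_0^5 9*x^4 dx = 5625;  ∫_0^5 18*x^3 dx = 5625/2;  ∫_0^5 9*x^2 dx = 375.
  Sum: 5625 + 5625/2 + 375 = 17625/2.
  ∫_0^5 u'(x)^2 dx = ∫_0^5 (36*x^2 + 36*x + 9) dx. Term by term:
    ∫_0^5 36*x^2 dx = 1500;  ∫_0^5 36*x dx = 450;  ∫_0^5 9 dx = 45.
  Sum: 1500 + 450 + 45 = 1995.
Adding: ||u||_{H^1}^2 = 17625/2 + 1995 = 21615/2.
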